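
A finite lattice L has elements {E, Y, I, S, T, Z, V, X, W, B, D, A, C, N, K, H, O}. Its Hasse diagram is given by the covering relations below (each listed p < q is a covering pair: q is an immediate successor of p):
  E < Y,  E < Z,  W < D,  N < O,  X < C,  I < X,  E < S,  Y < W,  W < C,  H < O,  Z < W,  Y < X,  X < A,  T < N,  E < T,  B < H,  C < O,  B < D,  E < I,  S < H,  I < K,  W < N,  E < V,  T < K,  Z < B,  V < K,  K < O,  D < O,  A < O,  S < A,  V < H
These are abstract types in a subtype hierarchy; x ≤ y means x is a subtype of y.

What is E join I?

Common upper bounds of {E, I}: A, C, I, K, O, X.
The least among these is I.

I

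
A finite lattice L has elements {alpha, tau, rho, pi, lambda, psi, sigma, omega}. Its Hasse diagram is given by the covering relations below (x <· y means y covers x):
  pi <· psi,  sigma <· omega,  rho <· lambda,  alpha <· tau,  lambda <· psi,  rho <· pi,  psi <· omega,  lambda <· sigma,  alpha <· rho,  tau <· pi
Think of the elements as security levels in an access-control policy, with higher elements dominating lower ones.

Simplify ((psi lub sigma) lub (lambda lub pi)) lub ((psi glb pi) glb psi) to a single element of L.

psi ∨ sigma = omega
lambda ∨ pi = psi
omega ∨ psi = omega
psi ∧ pi = pi
pi ∧ psi = pi
omega ∨ pi = omega

omega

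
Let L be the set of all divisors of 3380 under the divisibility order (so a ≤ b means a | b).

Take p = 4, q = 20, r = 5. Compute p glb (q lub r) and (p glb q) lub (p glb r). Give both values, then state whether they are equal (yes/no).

q lub r = 20, so p glb (q lub r) = 4 glb 20 = 4.
p glb q = 4 and p glb r = 1, so (p glb q) lub (p glb r) = 4 lub 1 = 4.
Equal: yes.

4; 4; yes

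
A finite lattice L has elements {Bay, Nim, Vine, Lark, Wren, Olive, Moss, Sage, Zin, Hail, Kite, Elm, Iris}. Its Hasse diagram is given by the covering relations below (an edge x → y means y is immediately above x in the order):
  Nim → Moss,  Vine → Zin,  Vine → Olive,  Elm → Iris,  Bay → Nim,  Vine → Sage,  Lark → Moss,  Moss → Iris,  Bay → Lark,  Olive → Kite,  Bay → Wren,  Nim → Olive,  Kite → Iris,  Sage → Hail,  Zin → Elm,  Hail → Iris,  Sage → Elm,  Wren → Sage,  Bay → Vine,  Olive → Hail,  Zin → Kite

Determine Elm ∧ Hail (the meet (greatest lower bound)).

Common lower bounds of {Elm, Hail}: Bay, Sage, Vine, Wren.
The greatest among these is Sage.

Sage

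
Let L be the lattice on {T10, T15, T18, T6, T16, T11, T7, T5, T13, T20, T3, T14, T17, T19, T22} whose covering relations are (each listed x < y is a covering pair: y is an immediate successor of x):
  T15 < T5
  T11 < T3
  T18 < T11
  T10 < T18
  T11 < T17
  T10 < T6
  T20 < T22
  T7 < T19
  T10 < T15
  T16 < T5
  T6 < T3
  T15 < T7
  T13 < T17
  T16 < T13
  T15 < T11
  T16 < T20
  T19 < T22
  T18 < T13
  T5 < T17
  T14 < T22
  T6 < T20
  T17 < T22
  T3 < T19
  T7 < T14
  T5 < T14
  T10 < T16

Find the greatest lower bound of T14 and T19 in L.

Common lower bounds of {T14, T19}: T10, T15, T7.
The greatest among these is T7.

T7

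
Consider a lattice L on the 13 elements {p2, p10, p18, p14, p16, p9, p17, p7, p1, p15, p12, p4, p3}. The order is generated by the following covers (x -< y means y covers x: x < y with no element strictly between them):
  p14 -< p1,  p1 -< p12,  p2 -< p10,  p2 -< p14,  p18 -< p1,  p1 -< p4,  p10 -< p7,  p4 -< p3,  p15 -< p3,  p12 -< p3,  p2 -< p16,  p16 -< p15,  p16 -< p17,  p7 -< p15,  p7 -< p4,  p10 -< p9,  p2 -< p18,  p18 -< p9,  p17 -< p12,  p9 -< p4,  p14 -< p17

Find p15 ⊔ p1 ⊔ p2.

p3

Common upper bounds of {p15, p1, p2}: p3.
The least among these is p3.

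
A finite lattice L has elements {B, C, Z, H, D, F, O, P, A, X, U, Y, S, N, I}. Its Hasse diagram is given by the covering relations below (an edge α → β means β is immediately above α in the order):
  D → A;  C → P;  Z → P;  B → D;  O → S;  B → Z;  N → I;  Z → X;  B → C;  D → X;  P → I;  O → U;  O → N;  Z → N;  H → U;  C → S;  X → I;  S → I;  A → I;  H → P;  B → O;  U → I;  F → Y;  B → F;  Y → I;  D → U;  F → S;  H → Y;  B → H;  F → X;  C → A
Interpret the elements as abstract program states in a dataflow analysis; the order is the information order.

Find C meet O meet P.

B

Common lower bounds of {C, O, P}: B.
The greatest among these is B.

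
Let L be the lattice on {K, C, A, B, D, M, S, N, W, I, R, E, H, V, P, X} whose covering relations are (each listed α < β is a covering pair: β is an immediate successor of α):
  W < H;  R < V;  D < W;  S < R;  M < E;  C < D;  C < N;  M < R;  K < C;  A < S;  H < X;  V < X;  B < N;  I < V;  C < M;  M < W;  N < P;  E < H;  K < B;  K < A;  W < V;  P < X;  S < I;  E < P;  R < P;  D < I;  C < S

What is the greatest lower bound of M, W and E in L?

M

Common lower bounds of {M, W, E}: C, K, M.
The greatest among these is M.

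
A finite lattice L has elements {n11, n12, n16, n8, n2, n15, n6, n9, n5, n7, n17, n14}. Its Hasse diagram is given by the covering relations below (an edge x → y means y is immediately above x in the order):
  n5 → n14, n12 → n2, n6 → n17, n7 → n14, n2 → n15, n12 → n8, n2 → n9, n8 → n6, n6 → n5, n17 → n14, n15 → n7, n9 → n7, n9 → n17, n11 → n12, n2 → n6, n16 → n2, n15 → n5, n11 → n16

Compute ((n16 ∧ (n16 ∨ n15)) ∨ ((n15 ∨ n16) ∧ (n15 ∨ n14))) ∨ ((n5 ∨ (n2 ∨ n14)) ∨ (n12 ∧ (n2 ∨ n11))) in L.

n14

n16 ∨ n15 = n15
n16 ∧ n15 = n16
n15 ∨ n16 = n15
n15 ∨ n14 = n14
n15 ∧ n14 = n15
n16 ∨ n15 = n15
n2 ∨ n14 = n14
n5 ∨ n14 = n14
n2 ∨ n11 = n2
n12 ∧ n2 = n12
n14 ∨ n12 = n14
n15 ∨ n14 = n14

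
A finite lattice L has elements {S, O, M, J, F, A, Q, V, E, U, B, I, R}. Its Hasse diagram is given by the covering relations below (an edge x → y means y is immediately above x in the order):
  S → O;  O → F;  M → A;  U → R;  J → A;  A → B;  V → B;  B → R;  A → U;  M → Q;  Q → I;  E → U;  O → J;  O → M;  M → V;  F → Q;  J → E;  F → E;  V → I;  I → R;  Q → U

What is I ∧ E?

Common lower bounds of {I, E}: F, O, S.
The greatest among these is F.

F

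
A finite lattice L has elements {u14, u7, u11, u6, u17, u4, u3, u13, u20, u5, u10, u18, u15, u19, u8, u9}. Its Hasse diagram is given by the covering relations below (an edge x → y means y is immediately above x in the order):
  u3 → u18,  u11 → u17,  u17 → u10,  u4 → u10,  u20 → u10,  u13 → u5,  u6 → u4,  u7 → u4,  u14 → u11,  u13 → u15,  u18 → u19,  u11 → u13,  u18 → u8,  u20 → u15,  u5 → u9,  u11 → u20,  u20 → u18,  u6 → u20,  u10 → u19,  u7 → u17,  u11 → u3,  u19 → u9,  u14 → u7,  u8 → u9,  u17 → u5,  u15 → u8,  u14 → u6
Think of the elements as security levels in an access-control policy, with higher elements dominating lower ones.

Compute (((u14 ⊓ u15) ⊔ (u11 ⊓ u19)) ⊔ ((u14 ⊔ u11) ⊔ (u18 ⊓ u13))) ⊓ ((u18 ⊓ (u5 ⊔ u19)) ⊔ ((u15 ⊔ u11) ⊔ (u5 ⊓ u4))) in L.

u14 ∧ u15 = u14
u11 ∧ u19 = u11
u14 ∨ u11 = u11
u14 ∨ u11 = u11
u18 ∧ u13 = u11
u11 ∨ u11 = u11
u11 ∨ u11 = u11
u5 ∨ u19 = u9
u18 ∧ u9 = u18
u15 ∨ u11 = u15
u5 ∧ u4 = u7
u15 ∨ u7 = u9
u18 ∨ u9 = u9
u11 ∧ u9 = u11

u11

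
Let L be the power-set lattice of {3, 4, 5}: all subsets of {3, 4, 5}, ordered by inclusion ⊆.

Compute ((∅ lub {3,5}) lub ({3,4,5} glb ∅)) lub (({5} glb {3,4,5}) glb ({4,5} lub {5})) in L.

{3,5}

∅ ∨ {3,5} = {3,5}
{3,4,5} ∧ ∅ = ∅
{3,5} ∨ ∅ = {3,5}
{5} ∧ {3,4,5} = {5}
{4,5} ∨ {5} = {4,5}
{5} ∧ {4,5} = {5}
{3,5} ∨ {5} = {3,5}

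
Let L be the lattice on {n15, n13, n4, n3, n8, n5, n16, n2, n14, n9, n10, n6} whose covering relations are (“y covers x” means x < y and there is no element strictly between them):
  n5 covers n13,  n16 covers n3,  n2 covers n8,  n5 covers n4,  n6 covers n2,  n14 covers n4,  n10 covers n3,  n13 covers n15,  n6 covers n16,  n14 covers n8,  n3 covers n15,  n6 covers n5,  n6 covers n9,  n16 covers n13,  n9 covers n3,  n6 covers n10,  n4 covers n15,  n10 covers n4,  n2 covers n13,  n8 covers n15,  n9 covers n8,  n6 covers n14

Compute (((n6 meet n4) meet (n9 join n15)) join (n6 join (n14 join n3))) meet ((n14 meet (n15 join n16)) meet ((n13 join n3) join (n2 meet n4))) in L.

n6 ∧ n4 = n4
n9 ∨ n15 = n9
n4 ∧ n9 = n15
n14 ∨ n3 = n6
n6 ∨ n6 = n6
n15 ∨ n6 = n6
n15 ∨ n16 = n16
n14 ∧ n16 = n15
n13 ∨ n3 = n16
n2 ∧ n4 = n15
n16 ∨ n15 = n16
n15 ∧ n16 = n15
n6 ∧ n15 = n15

n15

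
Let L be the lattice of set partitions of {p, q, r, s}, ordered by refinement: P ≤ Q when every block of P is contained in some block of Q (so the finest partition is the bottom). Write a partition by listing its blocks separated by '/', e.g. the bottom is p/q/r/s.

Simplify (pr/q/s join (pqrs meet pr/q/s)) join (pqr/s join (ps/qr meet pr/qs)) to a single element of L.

pqr/s

pqrs ∧ pr/q/s = pr/q/s
pr/q/s ∨ pr/q/s = pr/q/s
ps/qr ∧ pr/qs = p/q/r/s
pqr/s ∨ p/q/r/s = pqr/s
pr/q/s ∨ pqr/s = pqr/s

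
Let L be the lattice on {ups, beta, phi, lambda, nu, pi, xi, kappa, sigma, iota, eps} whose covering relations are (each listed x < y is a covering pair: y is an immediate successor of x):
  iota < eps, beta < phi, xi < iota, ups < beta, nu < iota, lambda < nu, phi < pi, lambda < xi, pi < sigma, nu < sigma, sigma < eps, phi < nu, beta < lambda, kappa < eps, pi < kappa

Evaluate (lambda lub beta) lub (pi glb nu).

nu

lambda ∨ beta = lambda
pi ∧ nu = phi
lambda ∨ phi = nu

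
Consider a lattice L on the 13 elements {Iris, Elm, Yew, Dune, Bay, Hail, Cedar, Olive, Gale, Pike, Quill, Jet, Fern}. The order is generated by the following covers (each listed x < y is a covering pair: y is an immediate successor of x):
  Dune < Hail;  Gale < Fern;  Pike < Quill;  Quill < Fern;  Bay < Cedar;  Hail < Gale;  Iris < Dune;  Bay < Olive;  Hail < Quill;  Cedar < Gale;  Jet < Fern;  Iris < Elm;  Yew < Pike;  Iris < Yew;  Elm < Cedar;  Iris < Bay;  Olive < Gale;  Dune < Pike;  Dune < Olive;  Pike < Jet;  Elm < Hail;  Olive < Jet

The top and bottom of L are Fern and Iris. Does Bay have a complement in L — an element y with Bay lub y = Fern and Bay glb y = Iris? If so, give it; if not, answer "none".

Quill

Need y with Bay ∨ y = Fern and Bay ∧ y = Iris.
Checking each element gives: Quill.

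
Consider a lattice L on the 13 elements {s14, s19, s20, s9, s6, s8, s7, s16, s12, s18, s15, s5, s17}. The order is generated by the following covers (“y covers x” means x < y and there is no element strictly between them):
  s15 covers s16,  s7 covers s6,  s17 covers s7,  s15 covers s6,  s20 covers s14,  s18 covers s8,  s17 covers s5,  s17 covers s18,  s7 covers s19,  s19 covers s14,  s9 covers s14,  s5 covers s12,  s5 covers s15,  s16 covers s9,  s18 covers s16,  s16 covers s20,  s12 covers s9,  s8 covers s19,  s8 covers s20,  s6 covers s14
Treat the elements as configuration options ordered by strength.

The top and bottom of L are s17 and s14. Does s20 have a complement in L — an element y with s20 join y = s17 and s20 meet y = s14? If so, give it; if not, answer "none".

s7

Need y with s20 ∨ y = s17 and s20 ∧ y = s14.
Checking each element gives: s7.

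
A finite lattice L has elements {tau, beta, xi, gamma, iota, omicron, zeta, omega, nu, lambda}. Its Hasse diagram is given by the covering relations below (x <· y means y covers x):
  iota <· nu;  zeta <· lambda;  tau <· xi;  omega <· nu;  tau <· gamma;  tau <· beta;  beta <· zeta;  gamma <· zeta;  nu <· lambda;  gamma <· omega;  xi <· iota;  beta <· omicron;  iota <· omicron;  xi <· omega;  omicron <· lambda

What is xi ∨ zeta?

lambda

Common upper bounds of {xi, zeta}: lambda.
The least among these is lambda.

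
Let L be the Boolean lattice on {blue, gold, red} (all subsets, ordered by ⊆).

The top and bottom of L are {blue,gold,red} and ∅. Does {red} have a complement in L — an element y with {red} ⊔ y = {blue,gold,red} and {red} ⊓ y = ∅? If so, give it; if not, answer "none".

{blue,gold}

Need y with {red} ∨ y = {blue,gold,red} and {red} ∧ y = ∅.
Checking each element gives: {blue,gold}.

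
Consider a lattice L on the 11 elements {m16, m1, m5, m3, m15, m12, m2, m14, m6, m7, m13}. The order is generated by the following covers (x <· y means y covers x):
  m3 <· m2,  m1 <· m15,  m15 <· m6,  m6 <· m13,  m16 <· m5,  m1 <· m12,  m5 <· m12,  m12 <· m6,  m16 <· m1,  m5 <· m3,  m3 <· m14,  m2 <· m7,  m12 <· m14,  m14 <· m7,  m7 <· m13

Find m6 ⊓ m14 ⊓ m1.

m1

Common lower bounds of {m6, m14, m1}: m1, m16.
The greatest among these is m1.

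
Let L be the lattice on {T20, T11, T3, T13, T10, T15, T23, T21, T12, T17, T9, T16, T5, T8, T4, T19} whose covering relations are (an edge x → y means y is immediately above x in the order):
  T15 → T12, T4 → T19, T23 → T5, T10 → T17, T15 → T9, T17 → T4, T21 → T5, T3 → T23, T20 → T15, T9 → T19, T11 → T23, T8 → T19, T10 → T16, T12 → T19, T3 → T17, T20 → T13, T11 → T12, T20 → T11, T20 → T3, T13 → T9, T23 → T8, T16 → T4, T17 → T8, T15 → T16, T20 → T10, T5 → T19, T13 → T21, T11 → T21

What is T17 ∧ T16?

T10

Common lower bounds of {T17, T16}: T10, T20.
The greatest among these is T10.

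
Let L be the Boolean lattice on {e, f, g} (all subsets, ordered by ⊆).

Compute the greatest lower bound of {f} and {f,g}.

{f}

Common lower bounds of {{f}, {f,g}}: {f}, ∅.
The greatest among these is {f}.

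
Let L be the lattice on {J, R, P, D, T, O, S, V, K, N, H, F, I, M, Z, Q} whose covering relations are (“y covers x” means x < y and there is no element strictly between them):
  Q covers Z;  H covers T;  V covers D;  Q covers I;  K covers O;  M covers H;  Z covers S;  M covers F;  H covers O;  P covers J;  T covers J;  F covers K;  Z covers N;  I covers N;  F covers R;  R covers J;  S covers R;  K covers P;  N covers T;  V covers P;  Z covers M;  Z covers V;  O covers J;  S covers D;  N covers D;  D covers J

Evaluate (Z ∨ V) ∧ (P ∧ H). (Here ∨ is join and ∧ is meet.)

Z ∨ V = Z
P ∧ H = J
Z ∧ J = J

J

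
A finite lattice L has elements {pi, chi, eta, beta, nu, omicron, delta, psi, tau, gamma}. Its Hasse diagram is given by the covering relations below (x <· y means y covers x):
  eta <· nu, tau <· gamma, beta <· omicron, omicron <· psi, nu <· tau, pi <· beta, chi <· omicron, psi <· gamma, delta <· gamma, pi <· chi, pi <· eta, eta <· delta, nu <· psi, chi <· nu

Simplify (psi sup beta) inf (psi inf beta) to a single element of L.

psi ∨ beta = psi
psi ∧ beta = beta
psi ∧ beta = beta

beta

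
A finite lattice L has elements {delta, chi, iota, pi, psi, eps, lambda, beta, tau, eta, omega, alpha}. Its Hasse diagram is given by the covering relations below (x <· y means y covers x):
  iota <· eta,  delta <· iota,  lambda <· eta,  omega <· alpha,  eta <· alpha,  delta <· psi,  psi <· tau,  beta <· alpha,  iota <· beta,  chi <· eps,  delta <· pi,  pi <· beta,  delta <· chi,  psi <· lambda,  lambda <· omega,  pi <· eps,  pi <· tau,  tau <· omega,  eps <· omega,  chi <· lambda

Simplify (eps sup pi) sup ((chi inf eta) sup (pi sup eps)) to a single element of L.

eps ∨ pi = eps
chi ∧ eta = chi
pi ∨ eps = eps
chi ∨ eps = eps
eps ∨ eps = eps

eps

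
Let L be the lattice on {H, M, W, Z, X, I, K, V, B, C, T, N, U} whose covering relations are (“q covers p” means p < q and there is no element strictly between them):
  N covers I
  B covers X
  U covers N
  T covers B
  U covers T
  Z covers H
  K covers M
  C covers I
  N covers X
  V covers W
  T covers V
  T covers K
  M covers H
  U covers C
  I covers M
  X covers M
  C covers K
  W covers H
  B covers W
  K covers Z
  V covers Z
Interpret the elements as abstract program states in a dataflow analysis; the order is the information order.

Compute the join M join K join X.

T

Common upper bounds of {M, K, X}: T, U.
The least among these is T.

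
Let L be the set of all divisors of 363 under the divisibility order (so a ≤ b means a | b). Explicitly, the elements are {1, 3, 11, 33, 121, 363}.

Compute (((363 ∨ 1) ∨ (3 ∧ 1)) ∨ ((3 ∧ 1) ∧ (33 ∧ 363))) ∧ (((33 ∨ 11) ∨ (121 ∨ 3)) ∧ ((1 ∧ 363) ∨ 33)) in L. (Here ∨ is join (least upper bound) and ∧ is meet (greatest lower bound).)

33

363 ∨ 1 = 363
3 ∧ 1 = 1
363 ∨ 1 = 363
3 ∧ 1 = 1
33 ∧ 363 = 33
1 ∧ 33 = 1
363 ∨ 1 = 363
33 ∨ 11 = 33
121 ∨ 3 = 363
33 ∨ 363 = 363
1 ∧ 363 = 1
1 ∨ 33 = 33
363 ∧ 33 = 33
363 ∧ 33 = 33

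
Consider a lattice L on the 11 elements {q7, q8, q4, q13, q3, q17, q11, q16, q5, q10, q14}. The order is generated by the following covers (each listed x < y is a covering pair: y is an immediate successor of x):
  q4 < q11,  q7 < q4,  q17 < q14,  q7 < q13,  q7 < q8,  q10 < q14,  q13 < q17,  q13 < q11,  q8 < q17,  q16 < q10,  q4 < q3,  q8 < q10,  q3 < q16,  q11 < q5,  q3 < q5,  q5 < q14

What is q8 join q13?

Common upper bounds of {q8, q13}: q14, q17.
The least among these is q17.

q17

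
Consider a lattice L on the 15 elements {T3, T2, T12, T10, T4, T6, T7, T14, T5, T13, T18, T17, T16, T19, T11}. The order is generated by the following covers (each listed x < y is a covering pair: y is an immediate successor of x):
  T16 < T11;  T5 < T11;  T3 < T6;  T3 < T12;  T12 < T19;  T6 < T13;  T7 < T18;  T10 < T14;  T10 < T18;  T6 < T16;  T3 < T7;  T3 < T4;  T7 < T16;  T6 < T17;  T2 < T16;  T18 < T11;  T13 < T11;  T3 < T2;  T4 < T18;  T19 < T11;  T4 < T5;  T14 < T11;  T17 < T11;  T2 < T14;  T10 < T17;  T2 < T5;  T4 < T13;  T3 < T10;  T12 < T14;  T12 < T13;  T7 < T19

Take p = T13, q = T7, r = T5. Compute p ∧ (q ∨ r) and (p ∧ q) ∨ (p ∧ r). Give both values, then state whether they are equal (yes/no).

T13; T4; no

q ∨ r = T11, so p ∧ (q ∨ r) = T13 ∧ T11 = T13.
p ∧ q = T3 and p ∧ r = T4, so (p ∧ q) ∨ (p ∧ r) = T3 ∨ T4 = T4.
Equal: no.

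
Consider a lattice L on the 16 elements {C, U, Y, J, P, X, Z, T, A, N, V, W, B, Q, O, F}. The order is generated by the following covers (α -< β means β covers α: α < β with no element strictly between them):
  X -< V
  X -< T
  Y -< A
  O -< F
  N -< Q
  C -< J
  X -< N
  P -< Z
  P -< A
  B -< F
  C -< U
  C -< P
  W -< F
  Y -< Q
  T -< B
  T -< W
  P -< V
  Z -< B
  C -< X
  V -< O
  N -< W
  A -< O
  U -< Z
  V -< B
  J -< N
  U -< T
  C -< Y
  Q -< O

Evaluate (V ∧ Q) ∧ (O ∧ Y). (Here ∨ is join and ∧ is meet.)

V ∧ Q = X
O ∧ Y = Y
X ∧ Y = C

C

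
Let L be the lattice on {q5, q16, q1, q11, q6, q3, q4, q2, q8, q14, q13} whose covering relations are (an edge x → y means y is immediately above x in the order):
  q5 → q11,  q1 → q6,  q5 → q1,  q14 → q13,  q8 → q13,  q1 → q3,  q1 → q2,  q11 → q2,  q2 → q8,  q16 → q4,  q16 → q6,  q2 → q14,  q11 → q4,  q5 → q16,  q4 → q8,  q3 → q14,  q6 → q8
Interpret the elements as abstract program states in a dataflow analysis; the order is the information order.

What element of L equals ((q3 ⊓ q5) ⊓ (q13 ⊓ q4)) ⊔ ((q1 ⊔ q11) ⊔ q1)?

q2

q3 ∧ q5 = q5
q13 ∧ q4 = q4
q5 ∧ q4 = q5
q1 ∨ q11 = q2
q2 ∨ q1 = q2
q5 ∨ q2 = q2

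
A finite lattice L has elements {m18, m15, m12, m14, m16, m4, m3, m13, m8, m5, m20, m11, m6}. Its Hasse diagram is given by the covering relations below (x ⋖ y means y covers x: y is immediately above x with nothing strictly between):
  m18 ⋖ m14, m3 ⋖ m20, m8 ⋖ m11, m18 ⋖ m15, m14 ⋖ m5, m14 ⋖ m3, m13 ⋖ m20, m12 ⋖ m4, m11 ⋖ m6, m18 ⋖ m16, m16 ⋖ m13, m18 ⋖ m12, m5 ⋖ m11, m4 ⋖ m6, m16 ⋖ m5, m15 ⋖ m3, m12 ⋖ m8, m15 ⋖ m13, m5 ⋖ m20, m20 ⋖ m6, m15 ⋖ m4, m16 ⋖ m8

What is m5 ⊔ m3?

Common upper bounds of {m5, m3}: m20, m6.
The least among these is m20.

m20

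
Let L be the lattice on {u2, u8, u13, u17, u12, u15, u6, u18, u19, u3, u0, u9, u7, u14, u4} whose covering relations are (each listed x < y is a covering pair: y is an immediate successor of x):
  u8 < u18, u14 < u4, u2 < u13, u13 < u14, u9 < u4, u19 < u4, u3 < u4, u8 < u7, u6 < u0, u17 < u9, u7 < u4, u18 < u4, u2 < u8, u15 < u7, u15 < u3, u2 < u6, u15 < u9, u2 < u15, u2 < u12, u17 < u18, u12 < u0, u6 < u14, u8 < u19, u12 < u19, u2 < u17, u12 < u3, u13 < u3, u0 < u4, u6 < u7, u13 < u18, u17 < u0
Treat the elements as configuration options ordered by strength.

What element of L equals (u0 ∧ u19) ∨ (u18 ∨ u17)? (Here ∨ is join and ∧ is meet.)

u4

u0 ∧ u19 = u12
u18 ∨ u17 = u18
u12 ∨ u18 = u4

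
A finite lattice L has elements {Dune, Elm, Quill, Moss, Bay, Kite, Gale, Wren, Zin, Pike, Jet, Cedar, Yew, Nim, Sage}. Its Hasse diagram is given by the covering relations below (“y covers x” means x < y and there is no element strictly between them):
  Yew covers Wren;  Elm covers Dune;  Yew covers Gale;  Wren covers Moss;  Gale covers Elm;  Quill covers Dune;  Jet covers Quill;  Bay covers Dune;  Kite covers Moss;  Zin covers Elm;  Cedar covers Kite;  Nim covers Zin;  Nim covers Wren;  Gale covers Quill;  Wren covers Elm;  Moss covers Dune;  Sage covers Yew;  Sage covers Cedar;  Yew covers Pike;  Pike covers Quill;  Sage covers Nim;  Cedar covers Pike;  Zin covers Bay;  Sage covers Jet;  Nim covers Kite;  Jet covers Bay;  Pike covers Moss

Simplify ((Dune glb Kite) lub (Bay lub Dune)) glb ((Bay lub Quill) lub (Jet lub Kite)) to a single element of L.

Bay

Dune ∧ Kite = Dune
Bay ∨ Dune = Bay
Dune ∨ Bay = Bay
Bay ∨ Quill = Jet
Jet ∨ Kite = Sage
Jet ∨ Sage = Sage
Bay ∧ Sage = Bay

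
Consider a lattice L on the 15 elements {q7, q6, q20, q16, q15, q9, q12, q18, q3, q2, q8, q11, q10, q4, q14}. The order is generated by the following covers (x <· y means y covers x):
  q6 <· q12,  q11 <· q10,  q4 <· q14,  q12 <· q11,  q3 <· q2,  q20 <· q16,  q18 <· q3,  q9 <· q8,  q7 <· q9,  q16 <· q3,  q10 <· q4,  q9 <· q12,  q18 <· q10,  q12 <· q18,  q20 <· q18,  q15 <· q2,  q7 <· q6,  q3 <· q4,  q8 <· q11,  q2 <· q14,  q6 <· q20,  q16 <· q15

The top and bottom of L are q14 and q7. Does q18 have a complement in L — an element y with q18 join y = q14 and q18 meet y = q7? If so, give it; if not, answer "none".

For every candidate y, either q18 ∨ y ≠ q14 or q18 ∧ y ≠ q7; no complement exists.

none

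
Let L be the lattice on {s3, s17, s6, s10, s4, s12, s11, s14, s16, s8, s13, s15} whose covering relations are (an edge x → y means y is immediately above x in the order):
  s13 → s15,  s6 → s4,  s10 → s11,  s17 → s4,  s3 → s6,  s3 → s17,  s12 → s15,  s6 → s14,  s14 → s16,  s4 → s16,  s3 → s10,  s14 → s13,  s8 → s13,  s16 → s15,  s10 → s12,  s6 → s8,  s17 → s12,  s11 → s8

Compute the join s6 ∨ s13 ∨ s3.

s13

Common upper bounds of {s6, s13, s3}: s13, s15.
The least among these is s13.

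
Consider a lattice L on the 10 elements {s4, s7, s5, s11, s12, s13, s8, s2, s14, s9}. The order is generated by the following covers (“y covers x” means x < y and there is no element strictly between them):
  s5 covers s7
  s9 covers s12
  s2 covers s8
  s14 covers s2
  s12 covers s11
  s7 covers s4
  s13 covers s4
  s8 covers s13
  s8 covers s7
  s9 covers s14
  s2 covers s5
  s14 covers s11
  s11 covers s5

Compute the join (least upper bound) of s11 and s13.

Common upper bounds of {s11, s13}: s14, s9.
The least among these is s14.

s14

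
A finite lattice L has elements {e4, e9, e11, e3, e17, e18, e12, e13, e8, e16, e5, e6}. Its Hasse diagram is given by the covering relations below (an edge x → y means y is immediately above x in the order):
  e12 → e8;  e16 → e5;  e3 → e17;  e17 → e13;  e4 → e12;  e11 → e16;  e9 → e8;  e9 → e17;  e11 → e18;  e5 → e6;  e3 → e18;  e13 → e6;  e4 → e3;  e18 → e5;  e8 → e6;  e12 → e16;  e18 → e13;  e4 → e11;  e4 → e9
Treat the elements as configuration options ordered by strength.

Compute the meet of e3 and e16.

e4

Common lower bounds of {e3, e16}: e4.
The greatest among these is e4.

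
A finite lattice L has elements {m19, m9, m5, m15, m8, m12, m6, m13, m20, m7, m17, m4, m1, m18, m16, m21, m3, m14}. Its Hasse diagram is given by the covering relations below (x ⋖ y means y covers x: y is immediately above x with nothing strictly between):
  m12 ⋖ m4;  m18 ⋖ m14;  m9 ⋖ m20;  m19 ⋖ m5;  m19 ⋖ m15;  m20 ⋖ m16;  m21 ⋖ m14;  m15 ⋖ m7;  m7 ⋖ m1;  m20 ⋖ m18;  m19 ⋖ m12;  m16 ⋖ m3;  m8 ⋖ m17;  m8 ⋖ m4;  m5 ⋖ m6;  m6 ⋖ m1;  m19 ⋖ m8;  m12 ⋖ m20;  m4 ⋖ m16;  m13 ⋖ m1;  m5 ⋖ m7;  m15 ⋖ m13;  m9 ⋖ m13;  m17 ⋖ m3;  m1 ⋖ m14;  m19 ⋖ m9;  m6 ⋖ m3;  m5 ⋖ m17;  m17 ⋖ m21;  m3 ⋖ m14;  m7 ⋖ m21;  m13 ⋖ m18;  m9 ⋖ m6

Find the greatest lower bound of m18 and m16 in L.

Common lower bounds of {m18, m16}: m12, m19, m20, m9.
The greatest among these is m20.

m20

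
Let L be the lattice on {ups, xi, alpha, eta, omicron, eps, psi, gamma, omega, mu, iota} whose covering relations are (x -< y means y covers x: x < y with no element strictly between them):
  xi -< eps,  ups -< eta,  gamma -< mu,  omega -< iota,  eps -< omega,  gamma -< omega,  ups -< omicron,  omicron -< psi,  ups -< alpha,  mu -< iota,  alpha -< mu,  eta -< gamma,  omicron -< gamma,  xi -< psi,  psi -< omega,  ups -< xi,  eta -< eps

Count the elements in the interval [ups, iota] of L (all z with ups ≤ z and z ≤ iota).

The interval [ups, iota] = {alpha, eps, eta, gamma, iota, mu, omega, omicron, psi, ups, xi}, which has 11 elements.

11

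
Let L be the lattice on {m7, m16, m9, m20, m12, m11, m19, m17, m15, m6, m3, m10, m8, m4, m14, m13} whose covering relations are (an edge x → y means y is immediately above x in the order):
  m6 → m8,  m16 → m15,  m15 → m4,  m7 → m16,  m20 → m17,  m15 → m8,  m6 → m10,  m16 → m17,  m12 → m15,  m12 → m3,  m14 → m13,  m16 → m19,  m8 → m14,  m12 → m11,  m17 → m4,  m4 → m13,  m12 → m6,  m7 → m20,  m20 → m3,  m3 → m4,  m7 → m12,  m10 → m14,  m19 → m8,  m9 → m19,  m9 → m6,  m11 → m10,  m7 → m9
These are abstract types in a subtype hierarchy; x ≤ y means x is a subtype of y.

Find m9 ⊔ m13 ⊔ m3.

m13

Common upper bounds of {m9, m13, m3}: m13.
The least among these is m13.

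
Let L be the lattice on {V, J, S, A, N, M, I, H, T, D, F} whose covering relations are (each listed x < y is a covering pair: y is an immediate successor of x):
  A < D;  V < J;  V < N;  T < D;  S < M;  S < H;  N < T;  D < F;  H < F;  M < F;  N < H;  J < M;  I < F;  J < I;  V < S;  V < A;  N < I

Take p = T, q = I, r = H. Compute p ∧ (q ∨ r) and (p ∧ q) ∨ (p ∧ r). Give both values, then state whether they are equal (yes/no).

T; N; no

q ∨ r = F, so p ∧ (q ∨ r) = T ∧ F = T.
p ∧ q = N and p ∧ r = N, so (p ∧ q) ∨ (p ∧ r) = N ∨ N = N.
Equal: no.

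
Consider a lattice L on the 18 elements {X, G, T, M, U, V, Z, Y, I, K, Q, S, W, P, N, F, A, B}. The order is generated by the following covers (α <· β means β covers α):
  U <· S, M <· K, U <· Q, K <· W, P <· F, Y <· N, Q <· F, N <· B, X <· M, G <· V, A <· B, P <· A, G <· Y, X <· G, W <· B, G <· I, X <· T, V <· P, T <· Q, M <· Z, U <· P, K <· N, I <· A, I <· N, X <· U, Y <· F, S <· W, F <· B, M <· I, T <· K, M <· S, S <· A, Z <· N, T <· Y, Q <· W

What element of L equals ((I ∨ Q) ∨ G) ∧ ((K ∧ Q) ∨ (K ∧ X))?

I ∨ Q = B
B ∨ G = B
K ∧ Q = T
K ∧ X = X
T ∨ X = T
B ∧ T = T

T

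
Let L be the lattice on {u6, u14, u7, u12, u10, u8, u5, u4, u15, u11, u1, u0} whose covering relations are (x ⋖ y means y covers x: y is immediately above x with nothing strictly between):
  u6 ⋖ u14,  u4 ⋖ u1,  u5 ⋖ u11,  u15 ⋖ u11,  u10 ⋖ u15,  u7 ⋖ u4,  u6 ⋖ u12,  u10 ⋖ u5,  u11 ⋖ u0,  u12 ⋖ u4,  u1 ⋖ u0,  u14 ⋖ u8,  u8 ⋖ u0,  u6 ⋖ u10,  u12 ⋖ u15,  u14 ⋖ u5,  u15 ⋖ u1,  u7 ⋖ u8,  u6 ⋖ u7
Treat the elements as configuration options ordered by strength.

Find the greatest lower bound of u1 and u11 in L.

u15

Common lower bounds of {u1, u11}: u10, u12, u15, u6.
The greatest among these is u15.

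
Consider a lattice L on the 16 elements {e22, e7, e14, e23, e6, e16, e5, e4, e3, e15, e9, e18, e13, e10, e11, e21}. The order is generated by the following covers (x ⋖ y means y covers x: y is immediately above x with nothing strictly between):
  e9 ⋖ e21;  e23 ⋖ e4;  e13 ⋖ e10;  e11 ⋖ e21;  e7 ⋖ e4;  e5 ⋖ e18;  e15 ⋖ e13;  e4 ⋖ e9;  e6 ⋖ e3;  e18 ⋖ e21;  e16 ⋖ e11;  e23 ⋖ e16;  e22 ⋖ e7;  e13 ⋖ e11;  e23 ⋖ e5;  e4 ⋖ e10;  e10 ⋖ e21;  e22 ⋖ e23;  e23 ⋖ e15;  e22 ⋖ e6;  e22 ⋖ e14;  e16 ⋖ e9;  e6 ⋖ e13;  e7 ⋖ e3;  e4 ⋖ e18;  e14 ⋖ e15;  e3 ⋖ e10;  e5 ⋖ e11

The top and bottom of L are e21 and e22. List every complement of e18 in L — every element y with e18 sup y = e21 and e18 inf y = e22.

Need y with e18 ∨ y = e21 and e18 ∧ y = e22.
Checking each element gives: e14, e6.

e14, e6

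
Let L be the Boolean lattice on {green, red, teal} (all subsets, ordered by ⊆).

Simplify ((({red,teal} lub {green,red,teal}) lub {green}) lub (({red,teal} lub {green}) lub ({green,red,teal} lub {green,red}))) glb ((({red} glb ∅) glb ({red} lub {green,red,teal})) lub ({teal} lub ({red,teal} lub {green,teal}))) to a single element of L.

{green,red,teal}

{red,teal} ∨ {green,red,teal} = {green,red,teal}
{green,red,teal} ∨ {green} = {green,red,teal}
{red,teal} ∨ {green} = {green,red,teal}
{green,red,teal} ∨ {green,red} = {green,red,teal}
{green,red,teal} ∨ {green,red,teal} = {green,red,teal}
{green,red,teal} ∨ {green,red,teal} = {green,red,teal}
{red} ∧ ∅ = ∅
{red} ∨ {green,red,teal} = {green,red,teal}
∅ ∧ {green,red,teal} = ∅
{red,teal} ∨ {green,teal} = {green,red,teal}
{teal} ∨ {green,red,teal} = {green,red,teal}
∅ ∨ {green,red,teal} = {green,red,teal}
{green,red,teal} ∧ {green,red,teal} = {green,red,teal}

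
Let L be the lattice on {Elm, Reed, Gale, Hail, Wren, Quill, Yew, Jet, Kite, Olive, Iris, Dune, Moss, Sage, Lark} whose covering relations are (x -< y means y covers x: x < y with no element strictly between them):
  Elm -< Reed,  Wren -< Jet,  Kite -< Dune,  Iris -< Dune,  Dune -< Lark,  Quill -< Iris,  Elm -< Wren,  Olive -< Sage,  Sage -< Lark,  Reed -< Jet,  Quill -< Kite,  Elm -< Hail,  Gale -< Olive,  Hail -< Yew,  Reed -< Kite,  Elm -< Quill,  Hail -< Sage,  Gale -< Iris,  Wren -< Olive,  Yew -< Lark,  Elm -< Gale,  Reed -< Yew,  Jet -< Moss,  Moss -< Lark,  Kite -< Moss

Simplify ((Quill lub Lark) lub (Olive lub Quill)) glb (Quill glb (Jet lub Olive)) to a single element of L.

Quill

Quill ∨ Lark = Lark
Olive ∨ Quill = Lark
Lark ∨ Lark = Lark
Jet ∨ Olive = Lark
Quill ∧ Lark = Quill
Lark ∧ Quill = Quill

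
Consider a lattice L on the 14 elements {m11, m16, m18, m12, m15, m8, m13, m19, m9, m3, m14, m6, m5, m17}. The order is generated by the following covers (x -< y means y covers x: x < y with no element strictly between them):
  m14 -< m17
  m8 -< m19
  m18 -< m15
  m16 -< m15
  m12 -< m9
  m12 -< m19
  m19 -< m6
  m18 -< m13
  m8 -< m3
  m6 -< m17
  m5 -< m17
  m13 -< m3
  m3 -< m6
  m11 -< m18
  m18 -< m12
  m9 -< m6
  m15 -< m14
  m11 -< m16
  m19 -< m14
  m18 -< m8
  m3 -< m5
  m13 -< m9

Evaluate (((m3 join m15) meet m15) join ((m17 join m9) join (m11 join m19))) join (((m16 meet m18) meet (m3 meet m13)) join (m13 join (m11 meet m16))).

m3 ∨ m15 = m17
m17 ∧ m15 = m15
m17 ∨ m9 = m17
m11 ∨ m19 = m19
m17 ∨ m19 = m17
m15 ∨ m17 = m17
m16 ∧ m18 = m11
m3 ∧ m13 = m13
m11 ∧ m13 = m11
m11 ∧ m16 = m11
m13 ∨ m11 = m13
m11 ∨ m13 = m13
m17 ∨ m13 = m17

m17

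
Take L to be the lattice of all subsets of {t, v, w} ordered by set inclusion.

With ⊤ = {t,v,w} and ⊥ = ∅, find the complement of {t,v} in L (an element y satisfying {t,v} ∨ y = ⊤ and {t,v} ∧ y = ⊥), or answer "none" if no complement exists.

Need y with {t,v} ∨ y = {t,v,w} and {t,v} ∧ y = ∅.
Checking each element gives: {w}.

{w}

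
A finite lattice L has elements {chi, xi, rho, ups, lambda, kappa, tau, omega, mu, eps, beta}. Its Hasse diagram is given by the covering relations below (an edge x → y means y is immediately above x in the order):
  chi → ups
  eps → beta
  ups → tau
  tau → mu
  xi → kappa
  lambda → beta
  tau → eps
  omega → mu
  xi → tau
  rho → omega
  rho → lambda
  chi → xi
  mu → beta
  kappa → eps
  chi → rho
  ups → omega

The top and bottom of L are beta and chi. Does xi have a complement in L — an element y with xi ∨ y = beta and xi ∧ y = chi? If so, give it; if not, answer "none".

lambda

Need y with xi ∨ y = beta and xi ∧ y = chi.
Checking each element gives: lambda.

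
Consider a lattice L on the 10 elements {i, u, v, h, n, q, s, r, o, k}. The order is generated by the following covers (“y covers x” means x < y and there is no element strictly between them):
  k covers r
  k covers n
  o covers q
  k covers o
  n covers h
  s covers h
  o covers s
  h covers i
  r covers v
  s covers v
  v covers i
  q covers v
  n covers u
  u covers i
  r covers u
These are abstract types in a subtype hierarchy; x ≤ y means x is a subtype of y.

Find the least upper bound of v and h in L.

s

Common upper bounds of {v, h}: k, o, s.
The least among these is s.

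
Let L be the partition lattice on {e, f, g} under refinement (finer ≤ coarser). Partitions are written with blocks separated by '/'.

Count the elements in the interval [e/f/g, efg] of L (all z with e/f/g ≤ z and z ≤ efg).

5

The interval [e/f/g, efg] = {e/f/g, e/fg, ef/g, efg, eg/f}, which has 5 elements.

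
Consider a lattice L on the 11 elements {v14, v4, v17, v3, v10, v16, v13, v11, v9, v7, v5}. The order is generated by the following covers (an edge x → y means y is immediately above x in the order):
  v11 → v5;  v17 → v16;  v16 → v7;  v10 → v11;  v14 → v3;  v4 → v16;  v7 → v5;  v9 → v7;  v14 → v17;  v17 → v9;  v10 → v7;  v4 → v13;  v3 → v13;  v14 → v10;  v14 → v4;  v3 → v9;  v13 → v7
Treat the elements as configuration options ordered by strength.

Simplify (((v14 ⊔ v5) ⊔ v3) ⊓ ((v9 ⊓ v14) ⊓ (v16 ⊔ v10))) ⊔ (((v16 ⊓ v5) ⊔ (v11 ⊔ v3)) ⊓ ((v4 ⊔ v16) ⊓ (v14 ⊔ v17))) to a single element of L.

v14 ∨ v5 = v5
v5 ∨ v3 = v5
v9 ∧ v14 = v14
v16 ∨ v10 = v7
v14 ∧ v7 = v14
v5 ∧ v14 = v14
v16 ∧ v5 = v16
v11 ∨ v3 = v5
v16 ∨ v5 = v5
v4 ∨ v16 = v16
v14 ∨ v17 = v17
v16 ∧ v17 = v17
v5 ∧ v17 = v17
v14 ∨ v17 = v17

v17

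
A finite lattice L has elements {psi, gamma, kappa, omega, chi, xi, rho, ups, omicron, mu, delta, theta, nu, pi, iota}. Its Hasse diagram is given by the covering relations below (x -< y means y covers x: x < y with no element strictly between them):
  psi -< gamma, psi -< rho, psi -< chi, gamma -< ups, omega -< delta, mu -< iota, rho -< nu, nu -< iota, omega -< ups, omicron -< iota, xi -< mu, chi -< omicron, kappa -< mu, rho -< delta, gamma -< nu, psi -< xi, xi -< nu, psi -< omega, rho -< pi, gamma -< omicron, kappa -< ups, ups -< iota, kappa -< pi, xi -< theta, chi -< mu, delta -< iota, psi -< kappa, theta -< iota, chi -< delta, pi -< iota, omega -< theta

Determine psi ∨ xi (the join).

Common upper bounds of {psi, xi}: iota, mu, nu, theta, xi.
The least among these is xi.

xi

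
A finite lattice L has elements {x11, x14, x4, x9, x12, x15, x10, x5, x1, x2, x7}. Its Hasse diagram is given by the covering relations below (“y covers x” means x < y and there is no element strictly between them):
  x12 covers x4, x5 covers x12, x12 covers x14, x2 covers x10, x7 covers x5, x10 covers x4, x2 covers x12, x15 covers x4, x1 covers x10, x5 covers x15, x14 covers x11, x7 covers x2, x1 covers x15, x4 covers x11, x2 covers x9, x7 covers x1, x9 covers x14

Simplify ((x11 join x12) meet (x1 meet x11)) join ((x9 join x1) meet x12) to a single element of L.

x11 ∨ x12 = x12
x1 ∧ x11 = x11
x12 ∧ x11 = x11
x9 ∨ x1 = x7
x7 ∧ x12 = x12
x11 ∨ x12 = x12

x12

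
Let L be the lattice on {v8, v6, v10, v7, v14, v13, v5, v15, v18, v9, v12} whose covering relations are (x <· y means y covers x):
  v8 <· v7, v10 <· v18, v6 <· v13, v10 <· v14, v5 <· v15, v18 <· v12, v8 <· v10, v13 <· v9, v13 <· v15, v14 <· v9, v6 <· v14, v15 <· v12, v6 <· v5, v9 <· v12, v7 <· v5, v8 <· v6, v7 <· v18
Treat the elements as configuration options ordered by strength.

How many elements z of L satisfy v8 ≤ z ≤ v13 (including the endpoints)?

The interval [v8, v13] = {v13, v6, v8}, which has 3 elements.

3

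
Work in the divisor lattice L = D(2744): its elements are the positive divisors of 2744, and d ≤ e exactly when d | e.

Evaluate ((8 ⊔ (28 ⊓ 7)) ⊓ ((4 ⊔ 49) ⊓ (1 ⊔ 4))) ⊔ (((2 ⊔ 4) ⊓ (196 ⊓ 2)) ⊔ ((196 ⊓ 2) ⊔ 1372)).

1372

28 ∧ 7 = 7
8 ∨ 7 = 56
4 ∨ 49 = 196
1 ∨ 4 = 4
196 ∧ 4 = 4
56 ∧ 4 = 4
2 ∨ 4 = 4
196 ∧ 2 = 2
4 ∧ 2 = 2
196 ∧ 2 = 2
2 ∨ 1372 = 1372
2 ∨ 1372 = 1372
4 ∨ 1372 = 1372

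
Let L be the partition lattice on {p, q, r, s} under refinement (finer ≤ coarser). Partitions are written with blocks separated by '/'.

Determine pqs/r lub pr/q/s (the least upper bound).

The join of pqs/r and pr/q/s merges any blocks that overlap across the partitions, giving pqrs.

pqrs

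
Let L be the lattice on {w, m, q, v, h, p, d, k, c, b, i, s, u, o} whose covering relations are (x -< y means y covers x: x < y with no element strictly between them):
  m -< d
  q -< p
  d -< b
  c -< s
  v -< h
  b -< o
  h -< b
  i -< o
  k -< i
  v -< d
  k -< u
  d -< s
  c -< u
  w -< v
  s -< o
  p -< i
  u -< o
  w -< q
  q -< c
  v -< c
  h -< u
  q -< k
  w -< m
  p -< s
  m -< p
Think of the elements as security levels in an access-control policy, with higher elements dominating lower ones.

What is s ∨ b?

Common upper bounds of {s, b}: o.
The least among these is o.

o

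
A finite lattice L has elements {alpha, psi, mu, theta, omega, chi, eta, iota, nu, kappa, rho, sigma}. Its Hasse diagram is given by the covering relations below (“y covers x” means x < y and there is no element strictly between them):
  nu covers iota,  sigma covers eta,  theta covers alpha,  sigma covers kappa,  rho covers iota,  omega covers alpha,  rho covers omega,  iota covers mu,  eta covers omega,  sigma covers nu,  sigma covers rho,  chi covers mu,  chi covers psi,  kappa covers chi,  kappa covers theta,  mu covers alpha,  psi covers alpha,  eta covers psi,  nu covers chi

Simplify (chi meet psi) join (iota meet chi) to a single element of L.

chi

chi ∧ psi = psi
iota ∧ chi = mu
psi ∨ mu = chi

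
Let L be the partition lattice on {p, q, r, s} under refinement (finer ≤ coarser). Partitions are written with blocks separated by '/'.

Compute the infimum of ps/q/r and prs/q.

Common lower bounds of {ps/q/r, prs/q}: p/q/r/s, ps/q/r.
The greatest among these is ps/q/r.

ps/q/r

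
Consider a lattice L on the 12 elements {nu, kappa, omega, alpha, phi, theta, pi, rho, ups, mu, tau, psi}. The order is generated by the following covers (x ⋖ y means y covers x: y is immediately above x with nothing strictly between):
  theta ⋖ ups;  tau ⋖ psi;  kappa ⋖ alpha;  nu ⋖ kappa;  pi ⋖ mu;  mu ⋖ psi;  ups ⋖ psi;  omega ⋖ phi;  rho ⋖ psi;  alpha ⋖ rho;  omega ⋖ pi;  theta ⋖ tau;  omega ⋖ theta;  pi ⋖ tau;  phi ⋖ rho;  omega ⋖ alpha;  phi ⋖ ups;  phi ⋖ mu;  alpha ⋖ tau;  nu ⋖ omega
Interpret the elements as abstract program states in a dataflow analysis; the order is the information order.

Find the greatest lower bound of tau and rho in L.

Common lower bounds of {tau, rho}: alpha, kappa, nu, omega.
The greatest among these is alpha.

alpha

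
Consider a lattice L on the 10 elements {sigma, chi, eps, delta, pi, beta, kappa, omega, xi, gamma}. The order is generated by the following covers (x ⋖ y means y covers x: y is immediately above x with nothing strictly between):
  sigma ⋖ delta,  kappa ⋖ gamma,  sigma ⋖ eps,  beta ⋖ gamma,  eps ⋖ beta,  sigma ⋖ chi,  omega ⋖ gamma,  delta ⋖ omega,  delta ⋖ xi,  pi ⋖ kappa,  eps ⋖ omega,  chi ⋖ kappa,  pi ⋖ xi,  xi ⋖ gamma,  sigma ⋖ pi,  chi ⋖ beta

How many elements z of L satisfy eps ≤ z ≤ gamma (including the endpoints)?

4

The interval [eps, gamma] = {beta, eps, gamma, omega}, which has 4 elements.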